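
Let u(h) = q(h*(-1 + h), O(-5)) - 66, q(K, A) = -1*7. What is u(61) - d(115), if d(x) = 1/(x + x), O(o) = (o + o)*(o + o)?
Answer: -16791/230 ≈ -73.004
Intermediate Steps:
O(o) = 4*o**2 (O(o) = (2*o)*(2*o) = 4*o**2)
q(K, A) = -7
d(x) = 1/(2*x)
u(h) = -73 (u(h) = -7 - 66 = -73)
u(61) - d(115) = -73 - 1/(2*115) = -73 - 1*1/230 = -73 - 1/230 = -16791/230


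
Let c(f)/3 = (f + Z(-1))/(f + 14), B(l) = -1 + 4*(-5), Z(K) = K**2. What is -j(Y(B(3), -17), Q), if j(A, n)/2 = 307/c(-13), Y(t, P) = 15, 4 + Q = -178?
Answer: 307/18 ≈ 17.056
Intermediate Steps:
B(l) = -21 (B(l) = -1 - 20 = -21)
Q = -182 (Q = -4 - 178 = -182)
c(f) = 3*(1 + f)/(14 + f) (c(f) = 3*((f + (-1)**2)/(f + 14)) = 3*((f + 1)/(14 + f)) = 3*((1 + f)/(14 + f)) = 3*(1 + f)/(14 + f))
j(A, n) = -307/18 (j(A, n) = 2*(307/((3*(1 - 13)/(14 - 13)))) = 2*(307/((3*(-12)/1))) = 2*(307/((3*1*(-12)))) = 2*(307/(-36)) = 2*(307*(-1/36)) = 2*(-307/36) = -307/18)
-j(Y(B(3), -17), Q) = -1*(-307/18) = 307/18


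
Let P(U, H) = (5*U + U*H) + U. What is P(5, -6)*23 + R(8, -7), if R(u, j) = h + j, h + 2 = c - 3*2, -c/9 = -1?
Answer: -6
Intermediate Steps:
c = 9 (c = -9*(-1) = 9)
h = 1 (h = -2 + (9 - 3*2) = -2 + (9 - 6) = -2 + 3 = 1)
P(U, H) = 6*U + H*U (P(U, H) = (5*U + H*U) + U = 6*U + H*U)
R(u, j) = 1 + j
P(5, -6)*23 + R(8, -7) = (5*(6 - 6))*23 + (1 - 7) = (5*0)*23 - 6 = 0*23 - 6 = 0 - 6 = -6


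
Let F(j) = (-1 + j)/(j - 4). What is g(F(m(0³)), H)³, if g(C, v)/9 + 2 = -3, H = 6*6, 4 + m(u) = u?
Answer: -91125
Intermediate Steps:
m(u) = -4 + u
F(j) = (-1 + j)/(-4 + j)
H = 36
g(C, v) = -45 (g(C, v) = -18 + 9*(-3) = -18 - 27 = -45)
g(F(m(0³)), H)³ = (-45)³ = -91125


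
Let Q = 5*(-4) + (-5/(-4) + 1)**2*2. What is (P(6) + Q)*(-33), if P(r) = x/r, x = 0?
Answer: 2607/8 ≈ 325.88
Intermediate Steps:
P(r) = 0 (P(r) = 0/r = 0)
Q = -79/8 (Q = -20 + (-5*(-1/4) + 1)**2*2 = -20 + (5/4 + 1)**2*2 = -20 + (9/4)**2*2 = -20 + (81/16)*2 = -20 + 81/8 = -79/8 ≈ -9.8750)
(P(6) + Q)*(-33) = (0 - 79/8)*(-33) = -79/8*(-33) = 2607/8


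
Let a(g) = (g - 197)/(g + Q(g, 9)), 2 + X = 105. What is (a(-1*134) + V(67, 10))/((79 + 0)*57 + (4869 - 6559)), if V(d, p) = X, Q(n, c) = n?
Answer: 27935/753884 ≈ 0.037055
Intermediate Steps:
X = 103 (X = -2 + 105 = 103)
V(d, p) = 103
a(g) = (-197 + g)/(2*g) (a(g) = (g - 197)/(g + g) = (-197 + g)/((2*g)) = (-197 + g)*(1/(2*g)) = (-197 + g)/(2*g))
(a(-1*134) + V(67, 10))/((79 + 0)*57 + (4869 - 6559)) = ((-197 - 1*134)/(2*((-1*134))) + 103)/((79 + 0)*57 + (4869 - 6559)) = ((½)*(-197 - 134)/(-134) + 103)/(79*57 - 1690) = ((½)*(-1/134)*(-331) + 103)/(4503 - 1690) = (331/268 + 103)/2813 = (27935/268)*(1/2813) = 27935/753884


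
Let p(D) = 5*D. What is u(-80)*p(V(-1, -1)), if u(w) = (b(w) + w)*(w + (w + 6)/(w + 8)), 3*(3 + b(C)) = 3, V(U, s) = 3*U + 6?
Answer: 582815/6 ≈ 97136.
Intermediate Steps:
V(U, s) = 6 + 3*U
b(C) = -2 (b(C) = -3 + (⅓)*3 = -3 + 1 = -2)
u(w) = (-2 + w)*(w + (6 + w)/(8 + w)) (u(w) = (-2 + w)*(w + (w + 6)/(w + 8)) = (-2 + w)*(w + (6 + w)/(8 + w)))
u(-80)*p(V(-1, -1)) = ((-12 + (-80)³ - 12*(-80) + 7*(-80)²)/(8 - 80))*(5*(6 + 3*(-1))) = ((-12 - 512000 + 960 + 7*6400)/(-72))*(5*(6 - 3)) = (-(-12 - 512000 + 960 + 44800)/72)*(5*3) = -1/72*(-466252)*15 = (116563/18)*15 = 582815/6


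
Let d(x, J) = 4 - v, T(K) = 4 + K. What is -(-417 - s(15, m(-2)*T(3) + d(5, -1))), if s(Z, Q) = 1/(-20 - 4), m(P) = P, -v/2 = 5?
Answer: 10007/24 ≈ 416.96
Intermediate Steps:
v = -10 (v = -2*5 = -10)
d(x, J) = 14 (d(x, J) = 4 - 1*(-10) = 4 + 10 = 14)
s(Z, Q) = -1/24 (s(Z, Q) = 1/(-24) = -1/24)
-(-417 - s(15, m(-2)*T(3) + d(5, -1))) = -(-417 - 1*(-1/24)) = -(-417 + 1/24) = -1*(-10007/24) = 10007/24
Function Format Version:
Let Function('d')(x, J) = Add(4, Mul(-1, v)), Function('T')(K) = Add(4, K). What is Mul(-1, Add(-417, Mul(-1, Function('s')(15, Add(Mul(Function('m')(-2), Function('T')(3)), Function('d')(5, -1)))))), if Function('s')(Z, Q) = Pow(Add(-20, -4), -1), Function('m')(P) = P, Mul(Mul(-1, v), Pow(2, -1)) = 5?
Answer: Rational(10007, 24) ≈ 416.96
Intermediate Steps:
v = -10 (v = Mul(-2, 5) = -10)
Function('d')(x, J) = 14 (Function('d')(x, J) = Add(4, Mul(-1, -10)) = Add(4, 10) = 14)
Function('s')(Z, Q) = Rational(-1, 24) (Function('s')(Z, Q) = Pow(-24, -1) = Rational(-1, 24))
Mul(-1, Add(-417, Mul(-1, Function('s')(15, Add(Mul(Function('m')(-2), Function('T')(3)), Function('d')(5, -1)))))) = Mul(-1, Add(-417, Mul(-1, Rational(-1, 24)))) = Mul(-1, Add(-417, Rational(1, 24))) = Mul(-1, Rational(-10007, 24)) = Rational(10007, 24)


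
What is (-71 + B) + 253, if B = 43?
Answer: 225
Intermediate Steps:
(-71 + B) + 253 = (-71 + 43) + 253 = -28 + 253 = 225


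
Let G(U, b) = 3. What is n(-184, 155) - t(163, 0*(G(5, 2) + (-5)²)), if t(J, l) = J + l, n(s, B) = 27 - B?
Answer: -291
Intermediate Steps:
n(-184, 155) - t(163, 0*(G(5, 2) + (-5)²)) = (27 - 1*155) - (163 + 0*(3 + (-5)²)) = (27 - 155) - (163 + 0*(3 + 25)) = -128 - (163 + 0*28) = -128 - (163 + 0) = -128 - 1*163 = -128 - 163 = -291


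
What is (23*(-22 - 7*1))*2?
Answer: -1334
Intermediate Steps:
(23*(-22 - 7*1))*2 = (23*(-22 - 7))*2 = (23*(-29))*2 = -667*2 = -1334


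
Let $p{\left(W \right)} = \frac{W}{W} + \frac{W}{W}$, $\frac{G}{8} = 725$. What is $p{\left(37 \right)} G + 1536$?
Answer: $13136$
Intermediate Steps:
$G = 5800$ ($G = 8 \cdot 725 = 5800$)
$p{\left(W \right)} = 2$ ($p{\left(W \right)} = 1 + 1 = 2$)
$p{\left(37 \right)} G + 1536 = 2 \cdot 5800 + 1536 = 11600 + 1536 = 13136$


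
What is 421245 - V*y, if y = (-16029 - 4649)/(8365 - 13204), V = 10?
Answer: 2038197775/4839 ≈ 4.2120e+5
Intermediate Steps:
y = 20678/4839 (y = -20678/(-4839) = -20678*(-1/4839) = 20678/4839 ≈ 4.2732)
421245 - V*y = 421245 - 10*20678/4839 = 421245 - 1*206780/4839 = 421245 - 206780/4839 = 2038197775/4839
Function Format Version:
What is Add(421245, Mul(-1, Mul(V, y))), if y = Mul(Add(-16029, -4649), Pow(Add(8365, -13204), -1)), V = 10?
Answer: Rational(2038197775, 4839) ≈ 4.2120e+5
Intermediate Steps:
y = Rational(20678, 4839) (y = Mul(-20678, Pow(-4839, -1)) = Mul(-20678, Rational(-1, 4839)) = Rational(20678, 4839) ≈ 4.2732)
Add(421245, Mul(-1, Mul(V, y))) = Add(421245, Mul(-1, Mul(10, Rational(20678, 4839)))) = Add(421245, Mul(-1, Rational(206780, 4839))) = Add(421245, Rational(-206780, 4839)) = Rational(2038197775, 4839)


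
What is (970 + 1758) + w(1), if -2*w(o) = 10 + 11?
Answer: 5435/2 ≈ 2717.5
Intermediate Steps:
w(o) = -21/2 (w(o) = -(10 + 11)/2 = -½*21 = -21/2)
(970 + 1758) + w(1) = (970 + 1758) - 21/2 = 2728 - 21/2 = 5435/2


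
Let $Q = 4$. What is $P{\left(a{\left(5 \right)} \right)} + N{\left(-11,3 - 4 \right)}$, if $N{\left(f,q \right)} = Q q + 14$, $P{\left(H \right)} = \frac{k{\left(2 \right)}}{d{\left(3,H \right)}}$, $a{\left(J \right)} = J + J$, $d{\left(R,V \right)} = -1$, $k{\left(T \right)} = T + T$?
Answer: $6$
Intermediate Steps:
$k{\left(T \right)} = 2 T$
$a{\left(J \right)} = 2 J$
$P{\left(H \right)} = -4$ ($P{\left(H \right)} = \frac{2 \cdot 2}{-1} = 4 \left(-1\right) = -4$)
$N{\left(f,q \right)} = 14 + 4 q$ ($N{\left(f,q \right)} = 4 q + 14 = 14 + 4 q$)
$P{\left(a{\left(5 \right)} \right)} + N{\left(-11,3 - 4 \right)} = -4 + \left(14 + 4 \left(3 - 4\right)\right) = -4 + \left(14 + 4 \left(-1\right)\right) = -4 + \left(14 - 4\right) = -4 + 10 = 6$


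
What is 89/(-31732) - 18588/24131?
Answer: -591982075/765724892 ≈ -0.77310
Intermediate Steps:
89/(-31732) - 18588/24131 = 89*(-1/31732) - 18588*1/24131 = -89/31732 - 18588/24131 = -591982075/765724892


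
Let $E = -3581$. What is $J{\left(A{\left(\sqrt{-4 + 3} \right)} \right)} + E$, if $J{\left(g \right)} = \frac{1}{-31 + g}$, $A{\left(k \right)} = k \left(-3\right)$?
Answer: $- \frac{3473601}{970} + \frac{3 i}{970} \approx -3581.0 + 0.0030928 i$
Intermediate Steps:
$A{\left(k \right)} = - 3 k$
$J{\left(A{\left(\sqrt{-4 + 3} \right)} \right)} + E = \frac{1}{-31 - 3 \sqrt{-4 + 3}} - 3581 = \frac{1}{-31 - 3 \sqrt{-1}} - 3581 = \frac{1}{-31 - 3 i} - 3581 = \frac{-31 + 3 i}{970} - 3581 = -3581 + \frac{-31 + 3 i}{970}$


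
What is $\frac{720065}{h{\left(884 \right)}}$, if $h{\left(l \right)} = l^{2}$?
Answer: $\frac{720065}{781456} \approx 0.92144$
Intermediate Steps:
$\frac{720065}{h{\left(884 \right)}} = \frac{720065}{884^{2}} = \frac{720065}{781456}$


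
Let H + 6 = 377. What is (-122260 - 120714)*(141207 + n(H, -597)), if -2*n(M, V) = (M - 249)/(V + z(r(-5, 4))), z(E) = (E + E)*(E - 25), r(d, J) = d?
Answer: -10189974817960/297 ≈ -3.4310e+10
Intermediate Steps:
z(E) = 2*E*(-25 + E) (z(E) = (2*E)*(-25 + E) = 2*E*(-25 + E))
H = 371 (H = -6 + 377 = 371)
n(M, V) = -(-249 + M)/(2*(300 + V)) (n(M, V) = -(M - 249)/(2*(V + 2*(-5)*(-25 - 5))) = -(-249 + M)/(2*(V + 2*(-5)*(-30))) = -(-249 + M)/(2*(V + 300)) = -(-249 + M)/(2*(300 + V)))
(-122260 - 120714)*(141207 + n(H, -597)) = (-122260 - 120714)*(141207 + (249 - 1*371)/(2*(300 - 597))) = -242974*(141207 + (½)*(249 - 371)/(-297)) = -242974*(141207 + (½)*(-1/297)*(-122)) = -242974*(141207 + 61/297) = -242974*41938540/297 = -10189974817960/297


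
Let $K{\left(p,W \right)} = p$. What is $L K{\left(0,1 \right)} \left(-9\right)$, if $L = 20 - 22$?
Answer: $0$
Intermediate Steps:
$L = -2$ ($L = 20 - 22 = -2$)
$L K{\left(0,1 \right)} \left(-9\right) = \left(-2\right) 0 \left(-9\right) = 0 \left(-9\right) = 0$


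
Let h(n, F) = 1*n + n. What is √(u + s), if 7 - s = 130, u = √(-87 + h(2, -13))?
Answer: √(-123 + I*√83) ≈ 0.41045 + 11.098*I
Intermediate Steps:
h(n, F) = 2*n (h(n, F) = n + n = 2*n)
u = I*√83 (u = √(-87 + 2*2) = √(-87 + 4) = √(-83) = I*√83 ≈ 9.1104*I)
s = -123 (s = 7 - 1*130 = 7 - 130 = -123)
√(u + s) = √(I*√83 - 123) = √(-123 + I*√83)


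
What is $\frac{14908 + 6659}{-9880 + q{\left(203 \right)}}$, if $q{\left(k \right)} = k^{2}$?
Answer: $\frac{7189}{10443} \approx 0.6884$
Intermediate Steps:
$\frac{14908 + 6659}{-9880 + q{\left(203 \right)}} = \frac{14908 + 6659}{-9880 + 203^{2}} = \frac{21567}{-9880 + 41209} = \frac{21567}{31329} = 21567 \cdot \frac{1}{31329} = \frac{7189}{10443}$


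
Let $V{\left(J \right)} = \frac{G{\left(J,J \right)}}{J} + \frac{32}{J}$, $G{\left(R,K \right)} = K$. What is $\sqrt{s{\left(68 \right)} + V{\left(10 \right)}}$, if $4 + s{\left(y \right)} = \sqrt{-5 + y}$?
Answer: $\frac{\sqrt{5 + 75 \sqrt{7}}}{5} \approx 2.8526$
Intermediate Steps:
$s{\left(y \right)} = -4 + \sqrt{-5 + y}$
$V{\left(J \right)} = 1 + \frac{32}{J}$ ($V{\left(J \right)} = \frac{J}{J} + \frac{32}{J} = 1 + \frac{32}{J}$)
$\sqrt{s{\left(68 \right)} + V{\left(10 \right)}} = \sqrt{\left(-4 + \sqrt{-5 + 68}\right) + \frac{32 + 10}{10}} = \sqrt{\left(-4 + \sqrt{63}\right) + \frac{1}{10} \cdot 42} = \sqrt{\left(-4 + 3 \sqrt{7}\right) + \frac{21}{5}} = \sqrt{\frac{1}{5} + 3 \sqrt{7}}$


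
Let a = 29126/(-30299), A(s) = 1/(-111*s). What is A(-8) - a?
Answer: 25894187/26905512 ≈ 0.96241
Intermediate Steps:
A(s) = -1/(111*s)
a = -29126/30299 (a = 29126*(-1/30299) = -29126/30299 ≈ -0.96129)
A(-8) - a = -1/111/(-8) - 1*(-29126/30299) = -1/111*(-1/8) + 29126/30299 = 1/888 + 29126/30299 = 25894187/26905512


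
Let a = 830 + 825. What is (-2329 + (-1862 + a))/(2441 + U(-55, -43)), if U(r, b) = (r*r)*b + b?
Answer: 2536/127677 ≈ 0.019863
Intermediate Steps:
a = 1655
U(r, b) = b + b*r**2 (U(r, b) = r**2*b + b = b*r**2 + b = b + b*r**2)
(-2329 + (-1862 + a))/(2441 + U(-55, -43)) = (-2329 + (-1862 + 1655))/(2441 - 43*(1 + (-55)**2)) = (-2329 - 207)/(2441 - 43*(1 + 3025)) = -2536/(2441 - 43*3026) = -2536/(2441 - 130118) = -2536/(-127677) = -2536*(-1/127677) = 2536/127677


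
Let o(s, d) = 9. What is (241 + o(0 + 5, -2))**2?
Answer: 62500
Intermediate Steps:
(241 + o(0 + 5, -2))**2 = (241 + 9)**2 = 250**2 = 62500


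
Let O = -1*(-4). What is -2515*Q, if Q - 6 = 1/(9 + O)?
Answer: -198685/13 ≈ -15283.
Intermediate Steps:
O = 4
Q = 79/13 (Q = 6 + 1/(9 + 4) = 6 + 1/13 = 79/13 ≈ 6.0769)
-2515*Q = -2515*79/13 = -198685/13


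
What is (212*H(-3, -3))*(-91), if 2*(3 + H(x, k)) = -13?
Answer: 183274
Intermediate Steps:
H(x, k) = -19/2 (H(x, k) = -3 + (½)*(-13) = -3 - 13/2 = -19/2)
(212*H(-3, -3))*(-91) = (212*(-19/2))*(-91) = -2014*(-91) = 183274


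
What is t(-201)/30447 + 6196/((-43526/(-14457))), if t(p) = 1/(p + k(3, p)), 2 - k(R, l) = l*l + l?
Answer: 55090246648074695/26769107046339 ≈ 2058.0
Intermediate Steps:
k(R, l) = 2 - l - l**2 (k(R, l) = 2 - (l*l + l) = 2 - (l**2 + l) = 2 - (l + l**2) = 2 + (-l - l**2) = 2 - l - l**2)
t(p) = 1/(2 - p**2) (t(p) = 1/(p + (2 - p - p**2)) = 1/(2 - p**2))
t(-201)/30447 + 6196/((-43526/(-14457))) = -1/(-2 + (-201)**2)/30447 + 6196/((-43526/(-14457))) = -1/(-2 + 40401)*(1/30447) + 6196/((-43526*(-1/14457))) = -1/40399*(1/30447) + 6196/(43526/14457) = -1*1/40399*(1/30447) + 6196*(14457/43526) = -1/40399*1/30447 + 44787786/21763 = -1/1230028353 + 44787786/21763 = 55090246648074695/26769107046339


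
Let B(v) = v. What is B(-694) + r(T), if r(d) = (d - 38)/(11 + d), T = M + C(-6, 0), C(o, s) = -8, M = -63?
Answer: -41531/60 ≈ -692.18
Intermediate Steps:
T = -71 (T = -63 - 8 = -71)
r(d) = (-38 + d)/(11 + d)
B(-694) + r(T) = -694 + (-38 - 71)/(11 - 71) = -694 - 109/(-60) = -694 - 1/60*(-109) = -694 + 109/60 = -41531/60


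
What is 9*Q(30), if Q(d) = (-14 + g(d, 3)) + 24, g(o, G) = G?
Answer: 117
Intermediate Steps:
Q(d) = 13 (Q(d) = (-14 + 3) + 24 = -11 + 24 = 13)
9*Q(30) = 9*13 = 117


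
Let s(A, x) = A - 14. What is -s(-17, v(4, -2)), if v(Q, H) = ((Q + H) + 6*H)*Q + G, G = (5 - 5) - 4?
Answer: 31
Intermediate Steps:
G = -4 (G = 0 - 4 = -4)
v(Q, H) = -4 + Q*(Q + 7*H) (v(Q, H) = ((Q + H) + 6*H)*Q - 4 = ((H + Q) + 6*H)*Q - 4 = (Q + 7*H)*Q - 4 = Q*(Q + 7*H) - 4 = -4 + Q*(Q + 7*H))
s(A, x) = -14 + A
-s(-17, v(4, -2)) = -(-14 - 17) = -1*(-31) = 31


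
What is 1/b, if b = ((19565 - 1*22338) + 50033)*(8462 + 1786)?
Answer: 1/484320480 ≈ 2.0647e-9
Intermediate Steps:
b = 484320480 (b = ((19565 - 22338) + 50033)*10248 = (-2773 + 50033)*10248 = 47260*10248 = 484320480)
1/b = 1/484320480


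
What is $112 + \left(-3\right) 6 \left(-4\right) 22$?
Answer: $1696$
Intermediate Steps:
$112 + \left(-3\right) 6 \left(-4\right) 22 = 112 + \left(-18\right) \left(-4\right) 22 = 112 + 72 \cdot 22 = 112 + 1584 = 1696$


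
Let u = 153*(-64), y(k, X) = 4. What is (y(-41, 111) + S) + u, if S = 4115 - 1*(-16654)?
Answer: 10981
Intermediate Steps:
S = 20769 (S = 4115 + 16654 = 20769)
u = -9792
(y(-41, 111) + S) + u = (4 + 20769) - 9792 = 20773 - 9792 = 10981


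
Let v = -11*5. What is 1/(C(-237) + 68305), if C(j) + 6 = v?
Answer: 1/68244 ≈ 1.4653e-5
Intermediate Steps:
v = -55
C(j) = -61 (C(j) = -6 - 55 = -61)
1/(C(-237) + 68305) = 1/(-61 + 68305) = 1/68244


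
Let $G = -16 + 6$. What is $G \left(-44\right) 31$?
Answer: $13640$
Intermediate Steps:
$G = -10$
$G \left(-44\right) 31 = \left(-10\right) \left(-44\right) 31 = 440 \cdot 31 = 13640$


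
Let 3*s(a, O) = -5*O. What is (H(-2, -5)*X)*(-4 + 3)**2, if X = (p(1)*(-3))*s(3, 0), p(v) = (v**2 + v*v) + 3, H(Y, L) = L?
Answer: 0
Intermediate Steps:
s(a, O) = -5*O/3 (s(a, O) = (-5*O)/3 = -5*O/3)
p(v) = 3 + 2*v**2 (p(v) = (v**2 + v**2) + 3 = 2*v**2 + 3 = 3 + 2*v**2)
X = 0 (X = ((3 + 2*1**2)*(-3))*(-5/3*0) = ((3 + 2*1)*(-3))*0 = ((3 + 2)*(-3))*0 = (5*(-3))*0 = -15*0 = 0)
(H(-2, -5)*X)*(-4 + 3)**2 = (-5*0)*(-4 + 3)**2 = 0*(-1)**2 = 0*1 = 0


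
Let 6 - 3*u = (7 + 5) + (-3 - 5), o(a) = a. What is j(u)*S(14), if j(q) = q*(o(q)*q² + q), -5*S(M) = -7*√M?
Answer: 364*√14/405 ≈ 3.3629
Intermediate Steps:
S(M) = 7*√M/5 (S(M) = -(-7)*√M/5 = 7*√M/5)
u = ⅔ (u = 2 - ((7 + 5) + (-3 - 5))/3 = 2 - (12 - 8)/3 = 2 - ⅓*4 = 2 - 4/3 = ⅔ ≈ 0.66667)
j(q) = q*(q + q³) (j(q) = q*(q*q² + q) = q*(q³ + q) = q*(q + q³))
j(u)*S(14) = ((⅔)² + (⅔)⁴)*(7*√14/5) = (4/9 + 16/81)*(7*√14/5) = 52*(7*√14/5)/81 = 364*√14/405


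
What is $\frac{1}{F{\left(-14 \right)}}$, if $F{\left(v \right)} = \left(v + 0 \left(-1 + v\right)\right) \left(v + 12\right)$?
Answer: $\frac{1}{28} \approx 0.035714$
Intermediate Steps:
$F{\left(v \right)} = v \left(12 + v\right)$ ($F{\left(v \right)} = \left(v + 0\right) \left(12 + v\right) = v \left(12 + v\right)$)
$\frac{1}{F{\left(-14 \right)}} = \frac{1}{\left(-14\right) \left(12 - 14\right)} = \frac{1}{\left(-14\right) \left(-2\right)} = \frac{1}{28}$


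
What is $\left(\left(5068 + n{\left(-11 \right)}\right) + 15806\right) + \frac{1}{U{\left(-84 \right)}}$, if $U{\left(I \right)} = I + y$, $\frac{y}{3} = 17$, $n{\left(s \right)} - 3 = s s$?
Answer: $\frac{692933}{33} \approx 20998.0$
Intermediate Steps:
$n{\left(s \right)} = 3 + s^{2}$ ($n{\left(s \right)} = 3 + s s = 3 + s^{2}$)
$y = 51$ ($y = 3 \cdot 17 = 51$)
$U{\left(I \right)} = 51 + I$ ($U{\left(I \right)} = I + 51 = 51 + I$)
$\left(\left(5068 + n{\left(-11 \right)}\right) + 15806\right) + \frac{1}{U{\left(-84 \right)}} = \left(\left(5068 + \left(3 + \left(-11\right)^{2}\right)\right) + 15806\right) + \frac{1}{51 - 84} = \left(\left(5068 + \left(3 + 121\right)\right) + 15806\right) + \frac{1}{-33} = \left(\left(5068 + 124\right) + 15806\right) - \frac{1}{33} = \left(5192 + 15806\right) - \frac{1}{33} = 20998 - \frac{1}{33} = \frac{692933}{33}$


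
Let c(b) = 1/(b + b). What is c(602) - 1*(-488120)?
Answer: 587696481/1204 ≈ 4.8812e+5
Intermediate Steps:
c(b) = 1/(2*b)
c(602) - 1*(-488120) = (½)/602 - 1*(-488120) = (½)*(1/602) + 488120 = 1/1204 + 488120 = 587696481/1204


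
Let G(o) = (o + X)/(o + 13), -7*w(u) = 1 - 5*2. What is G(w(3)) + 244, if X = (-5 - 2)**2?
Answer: 6188/25 ≈ 247.52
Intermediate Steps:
X = 49 (X = (-7)**2 = 49)
w(u) = 9/7 (w(u) = -(1 - 5*2)/7 = -(1 - 10)/7 = -1/7*(-9) = 9/7)
G(o) = (49 + o)/(13 + o) (G(o) = (o + 49)/(o + 13) = (49 + o)/(13 + o))
G(w(3)) + 244 = (49 + 9/7)/(13 + 9/7) + 244 = (352/7)/(100/7) + 244 = (7/100)*(352/7) + 244 = 88/25 + 244 = 6188/25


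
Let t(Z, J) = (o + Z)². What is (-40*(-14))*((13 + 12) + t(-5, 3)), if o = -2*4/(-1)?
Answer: 19040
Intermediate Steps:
o = 8 (o = -8*(-1) = 8)
t(Z, J) = (8 + Z)²
(-40*(-14))*((13 + 12) + t(-5, 3)) = (-40*(-14))*((13 + 12) + (8 - 5)²) = 560*(25 + 3²) = 560*(25 + 9) = 560*34 = 19040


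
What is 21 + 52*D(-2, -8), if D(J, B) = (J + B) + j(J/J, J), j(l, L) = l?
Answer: -447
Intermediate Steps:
D(J, B) = 1 + B + J (D(J, B) = (J + B) + J/J = (B + J) + 1 = 1 + B + J)
21 + 52*D(-2, -8) = 21 + 52*(1 - 8 - 2) = 21 + 52*(-9) = 21 - 468 = -447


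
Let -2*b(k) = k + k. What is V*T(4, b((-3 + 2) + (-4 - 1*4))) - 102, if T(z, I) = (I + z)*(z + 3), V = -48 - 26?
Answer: -6836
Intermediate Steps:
b(k) = -k (b(k) = -(k + k)/2 = -k)
V = -74
T(z, I) = (3 + z)*(I + z) (T(z, I) = (I + z)*(3 + z) = (3 + z)*(I + z))
V*T(4, b((-3 + 2) + (-4 - 1*4))) - 102 = -74*(4² + 3*(-((-3 + 2) + (-4 - 1*4))) + 3*4 - ((-3 + 2) + (-4 - 1*4))*4) - 102 = -74*(16 + 3*(-(-1 + (-4 - 4))) + 12 - (-1 + (-4 - 4))*4) - 102 = -74*(16 + 3*(-(-1 - 8)) + 12 - (-1 - 8)*4) - 102 = -74*(16 + 3*(-1*(-9)) + 12 - 1*(-9)*4) - 102 = -74*(16 + 3*9 + 12 + 9*4) - 102 = -74*(16 + 27 + 12 + 36) - 102 = -74*91 - 102 = -6734 - 102 = -6836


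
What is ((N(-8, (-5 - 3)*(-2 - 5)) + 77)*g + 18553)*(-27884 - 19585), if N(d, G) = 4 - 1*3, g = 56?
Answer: -1088036949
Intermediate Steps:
N(d, G) = 1 (N(d, G) = 4 - 3 = 1)
((N(-8, (-5 - 3)*(-2 - 5)) + 77)*g + 18553)*(-27884 - 19585) = ((1 + 77)*56 + 18553)*(-27884 - 19585) = (78*56 + 18553)*(-47469) = (4368 + 18553)*(-47469) = 22921*(-47469) = -1088036949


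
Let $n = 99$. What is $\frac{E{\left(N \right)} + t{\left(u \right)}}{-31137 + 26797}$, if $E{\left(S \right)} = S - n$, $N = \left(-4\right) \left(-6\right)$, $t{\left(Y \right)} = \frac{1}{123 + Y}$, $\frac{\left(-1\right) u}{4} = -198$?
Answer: $\frac{17156}{992775} \approx 0.017281$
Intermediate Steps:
$u = 792$ ($u = \left(-4\right) \left(-198\right) = 792$)
$N = 24$
$E{\left(S \right)} = -99 + S$ ($E{\left(S \right)} = S - 99 = -99 + S$)
$\frac{E{\left(N \right)} + t{\left(u \right)}}{-31137 + 26797} = \frac{\left(-99 + 24\right) + \frac{1}{123 + 792}}{-31137 + 26797} = \frac{-75 + \frac{1}{915}}{-4340} = \left(-75 + \frac{1}{915}\right) \left(- \frac{1}{4340}\right) = \left(- \frac{68624}{915}\right) \left(- \frac{1}{4340}\right) = \frac{17156}{992775}$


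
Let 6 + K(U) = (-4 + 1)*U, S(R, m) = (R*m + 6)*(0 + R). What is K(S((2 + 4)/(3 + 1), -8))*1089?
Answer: 22869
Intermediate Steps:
S(R, m) = R*(6 + R*m) (S(R, m) = (6 + R*m)*R = R*(6 + R*m))
K(U) = -6 - 3*U (K(U) = -6 + (-4 + 1)*U = -6 - 3*U)
K(S((2 + 4)/(3 + 1), -8))*1089 = (-6 - 3*(2 + 4)/(3 + 1)*(6 + ((2 + 4)/(3 + 1))*(-8)))*1089 = (-6 - 3*6/4*(6 + (6/4)*(-8)))*1089 = (-6 - 3*6*(¼)*(6 + (6*(¼))*(-8)))*1089 = (-6 - 9*(6 + (3/2)*(-8))/2)*1089 = (-6 - 9*(6 - 12)/2)*1089 = (-6 - 9*(-6)/2)*1089 = (-6 - 3*(-9))*1089 = (-6 + 27)*1089 = 21*1089 = 22869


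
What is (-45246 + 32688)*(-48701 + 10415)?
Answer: 480795588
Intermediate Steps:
(-45246 + 32688)*(-48701 + 10415) = -12558*(-38286) = 480795588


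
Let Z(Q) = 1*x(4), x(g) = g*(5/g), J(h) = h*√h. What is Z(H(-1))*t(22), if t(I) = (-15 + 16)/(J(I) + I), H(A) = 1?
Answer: -5/462 + 5*√22/462 ≈ 0.039940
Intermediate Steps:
J(h) = h^(3/2)
x(g) = 5
t(I) = 1/(I + I^(3/2)) (t(I) = (-15 + 16)/(I^(3/2) + I) = 1/(I + I^(3/2)))
Z(Q) = 5 (Z(Q) = 1*5 = 5)
Z(H(-1))*t(22) = 5/(22 + 22^(3/2)) = 5/(22 + 22*√22)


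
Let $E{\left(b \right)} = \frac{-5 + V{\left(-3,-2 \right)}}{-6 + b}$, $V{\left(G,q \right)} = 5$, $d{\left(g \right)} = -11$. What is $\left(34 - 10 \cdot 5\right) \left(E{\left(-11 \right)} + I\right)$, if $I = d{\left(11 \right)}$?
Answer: $176$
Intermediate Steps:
$I = -11$
$E{\left(b \right)} = 0$ ($E{\left(b \right)} = \frac{-5 + 5}{-6 + b} = \frac{0}{-6 + b} = 0$)
$\left(34 - 10 \cdot 5\right) \left(E{\left(-11 \right)} + I\right) = \left(34 - 10 \cdot 5\right) \left(0 - 11\right) = \left(34 - 50\right) \left(-11\right) = \left(-16\right) \left(-11\right) = 176$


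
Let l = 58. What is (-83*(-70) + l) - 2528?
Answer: 3340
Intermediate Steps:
(-83*(-70) + l) - 2528 = (-83*(-70) + 58) - 2528 = (5810 + 58) - 2528 = 5868 - 2528 = 3340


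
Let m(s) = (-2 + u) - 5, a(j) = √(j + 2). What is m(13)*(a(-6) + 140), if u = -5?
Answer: -1680 - 24*I ≈ -1680.0 - 24.0*I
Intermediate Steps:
a(j) = √(2 + j)
m(s) = -12 (m(s) = (-2 - 5) - 5 = -7 - 5 = -12)
m(13)*(a(-6) + 140) = -12*(√(2 - 6) + 140) = -12*(√(-4) + 140) = -12*(2*I + 140) = -12*(140 + 2*I) = -1680 - 24*I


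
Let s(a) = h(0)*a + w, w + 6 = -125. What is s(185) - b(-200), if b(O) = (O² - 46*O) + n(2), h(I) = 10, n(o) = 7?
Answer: -47488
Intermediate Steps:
w = -131 (w = -6 - 125 = -131)
s(a) = -131 + 10*a (s(a) = 10*a - 131 = -131 + 10*a)
b(O) = 7 + O² - 46*O (b(O) = (O² - 46*O) + 7 = 7 + O² - 46*O)
s(185) - b(-200) = (-131 + 10*185) - (7 + (-200)² - 46*(-200)) = (-131 + 1850) - (7 + 40000 + 9200) = 1719 - 1*49207 = 1719 - 49207 = -47488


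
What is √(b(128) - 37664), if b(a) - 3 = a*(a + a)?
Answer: I*√4893 ≈ 69.95*I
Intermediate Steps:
b(a) = 3 + 2*a² (b(a) = 3 + a*(a + a) = 3 + a*(2*a) = 3 + 2*a²)
√(b(128) - 37664) = √((3 + 2*128²) - 37664) = √((3 + 2*16384) - 37664) = √((3 + 32768) - 37664) = √(32771 - 37664) = √(-4893) = I*√4893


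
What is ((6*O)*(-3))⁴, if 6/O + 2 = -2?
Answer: 531441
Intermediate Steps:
O = -3/2 (O = 6/(-2 - 2) = 6/(-4) = 6*(-¼) = -3/2 ≈ -1.5000)
((6*O)*(-3))⁴ = ((6*(-3/2))*(-3))⁴ = (-9*(-3))⁴ = 27⁴ = 531441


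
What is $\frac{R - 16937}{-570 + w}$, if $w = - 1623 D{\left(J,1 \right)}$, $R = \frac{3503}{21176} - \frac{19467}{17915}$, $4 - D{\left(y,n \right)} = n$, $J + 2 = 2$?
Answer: $\frac{6425705970427}{2063382769560} \approx 3.1142$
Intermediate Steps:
$J = 0$ ($J = -2 + 2 = 0$)
$D{\left(y,n \right)} = 4 - n$
$R = - \frac{349476947}{379368040}$ ($R = 3503 \cdot \frac{1}{21176} - \frac{19467}{17915} = \frac{3503}{21176} - \frac{19467}{17915} = - \frac{349476947}{379368040} \approx -0.92121$)
$w = -4869$ ($w = - 1623 \left(4 - 1\right) = \left(-1623\right) 3 = -4869$)
$\frac{R - 16937}{-570 + w} = \frac{- \frac{349476947}{379368040} - 16937}{-570 - 4869} = - \frac{6425705970427}{379368040 \left(-5439\right)} = \left(- \frac{6425705970427}{379368040}\right) \left(- \frac{1}{5439}\right) = \frac{6425705970427}{2063382769560}$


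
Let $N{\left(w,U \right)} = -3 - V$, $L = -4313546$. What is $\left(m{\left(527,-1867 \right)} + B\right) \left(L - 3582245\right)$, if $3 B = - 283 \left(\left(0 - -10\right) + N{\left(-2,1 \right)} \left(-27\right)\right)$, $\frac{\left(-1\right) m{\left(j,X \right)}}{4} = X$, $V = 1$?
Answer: $\frac{86774743090}{3} \approx 2.8925 \cdot 10^{10}$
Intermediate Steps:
$N{\left(w,U \right)} = -4$ ($N{\left(w,U \right)} = -3 - 1 = -4$)
$m{\left(j,X \right)} = - 4 X$
$B = - \frac{33394}{3}$ ($B = \frac{\left(-283\right) \left(\left(0 - -10\right) - -108\right)}{3} = \frac{\left(-283\right) \left(\left(0 + 10\right) + 108\right)}{3} = \frac{\left(-283\right) \left(10 + 108\right)}{3} = \frac{\left(-283\right) 118}{3} = \frac{1}{3} \left(-33394\right) = - \frac{33394}{3} \approx -11131.0$)
$\left(m{\left(527,-1867 \right)} + B\right) \left(L - 3582245\right) = \left(\left(-4\right) \left(-1867\right) - \frac{33394}{3}\right) \left(-4313546 - 3582245\right) = \left(7468 - \frac{33394}{3}\right) \left(-7895791\right) = \left(- \frac{10990}{3}\right) \left(-7895791\right) = \frac{86774743090}{3}$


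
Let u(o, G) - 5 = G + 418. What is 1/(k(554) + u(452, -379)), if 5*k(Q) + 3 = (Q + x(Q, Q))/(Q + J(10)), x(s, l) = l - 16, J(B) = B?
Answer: 47/2058 ≈ 0.022838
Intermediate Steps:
x(s, l) = -16 + l
u(o, G) = 423 + G (u(o, G) = 5 + (G + 418) = 5 + (418 + G) = 423 + G)
k(Q) = -3/5 + (-16 + 2*Q)/(5*(10 + Q)) (k(Q) = -3/5 + ((Q + (-16 + Q))/(Q + 10))/5 = -3/5 + ((-16 + 2*Q)/(10 + Q))/5 = -3/5 + (-16 + 2*Q)/(5*(10 + Q)))
1/(k(554) + u(452, -379)) = 1/((-46 - 1*554)/(5*(10 + 554)) + (423 - 379)) = 1/((1/5)*(-46 - 554)/564 + 44) = 1/((1/5)*(1/564)*(-600) + 44) = 1/(-10/47 + 44) = 1/(2058/47) = 47/2058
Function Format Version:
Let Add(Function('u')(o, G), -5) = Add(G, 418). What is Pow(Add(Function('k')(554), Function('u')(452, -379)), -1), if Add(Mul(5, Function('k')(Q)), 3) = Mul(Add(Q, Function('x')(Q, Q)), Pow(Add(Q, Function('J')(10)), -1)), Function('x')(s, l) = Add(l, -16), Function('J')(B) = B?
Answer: Rational(47, 2058) ≈ 0.022838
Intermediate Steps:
Function('x')(s, l) = Add(-16, l)
Function('u')(o, G) = Add(423, G) (Function('u')(o, G) = Add(5, Add(G, 418)) = Add(5, Add(418, G)) = Add(423, G))
Function('k')(Q) = Add(Rational(-3, 5), Mul(Rational(1, 5), Pow(Add(10, Q), -1), Add(-16, Mul(2, Q)))) (Function('k')(Q) = Add(Rational(-3, 5), Mul(Rational(1, 5), Mul(Add(Q, Add(-16, Q)), Pow(Add(Q, 10), -1)))) = Add(Rational(-3, 5), Mul(Rational(1, 5), Mul(Add(-16, Mul(2, Q)), Pow(Add(10, Q), -1)))) = Add(Rational(-3, 5), Mul(Rational(1, 5), Mul(Pow(Add(10, Q), -1), Add(-16, Mul(2, Q))))) = Add(Rational(-3, 5), Mul(Rational(1, 5), Pow(Add(10, Q), -1), Add(-16, Mul(2, Q)))))
Pow(Add(Function('k')(554), Function('u')(452, -379)), -1) = Pow(Add(Mul(Rational(1, 5), Pow(Add(10, 554), -1), Add(-46, Mul(-1, 554))), Add(423, -379)), -1) = Pow(Add(Mul(Rational(1, 5), Pow(564, -1), Add(-46, -554)), 44), -1) = Pow(Add(Mul(Rational(1, 5), Rational(1, 564), -600), 44), -1) = Pow(Add(Rational(-10, 47), 44), -1) = Pow(Rational(2058, 47), -1) = Rational(47, 2058)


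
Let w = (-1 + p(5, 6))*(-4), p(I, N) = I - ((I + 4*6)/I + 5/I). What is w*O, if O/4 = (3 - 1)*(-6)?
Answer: -2688/5 ≈ -537.60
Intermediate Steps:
p(I, N) = I - 5/I - (24 + I)/I (p(I, N) = I - ((I + 24)/I + 5/I) = I - ((24 + I)/I + 5/I) = I - (5/I + (24 + I)/I) = I + (-5/I - (24 + I)/I) = I - 5/I - (24 + I)/I)
O = -48 (O = 4*((3 - 1)*(-6)) = 4*(2*(-6)) = 4*(-12) = -48)
w = 56/5 (w = (-1 + (-1 + 5 - 29/5))*(-4) = (-1 - 9/5)*(-4) = -14/5*(-4) = 56/5 ≈ 11.200)
w*O = (56/5)*(-48) = -2688/5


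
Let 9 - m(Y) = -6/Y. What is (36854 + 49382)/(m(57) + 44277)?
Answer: 409621/210359 ≈ 1.9472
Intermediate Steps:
m(Y) = 9 + 6/Y (m(Y) = 9 - (-6)/Y = 9 + 6/Y)
(36854 + 49382)/(m(57) + 44277) = (36854 + 49382)/((9 + 6/57) + 44277) = 86236/((9 + 6*(1/57)) + 44277) = 86236/((9 + 2/19) + 44277) = 86236/(173/19 + 44277) = 86236/(841436/19) = 86236*(19/841436) = 409621/210359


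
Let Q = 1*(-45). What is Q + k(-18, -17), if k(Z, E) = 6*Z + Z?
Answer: -171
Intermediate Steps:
k(Z, E) = 7*Z
Q = -45
Q + k(-18, -17) = -45 + 7*(-18) = -45 - 126 = -171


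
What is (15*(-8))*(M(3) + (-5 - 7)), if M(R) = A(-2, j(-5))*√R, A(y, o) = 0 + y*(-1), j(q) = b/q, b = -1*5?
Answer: 1440 - 240*√3 ≈ 1024.3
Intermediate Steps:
b = -5
j(q) = -5/q
A(y, o) = -y (A(y, o) = 0 - y = -y)
M(R) = 2*√R (M(R) = (-1*(-2))*√R = 2*√R)
(15*(-8))*(M(3) + (-5 - 7)) = (15*(-8))*(2*√3 + (-5 - 7)) = -120*(2*√3 - 12) = -120*(-12 + 2*√3) = 1440 - 240*√3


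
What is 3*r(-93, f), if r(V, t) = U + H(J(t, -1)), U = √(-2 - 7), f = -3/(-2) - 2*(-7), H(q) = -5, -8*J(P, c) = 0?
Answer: -15 + 9*I ≈ -15.0 + 9.0*I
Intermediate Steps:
J(P, c) = 0 (J(P, c) = -⅛*0 = 0)
f = 31/2 (f = -3*(-½) + 14 = 3/2 + 14 = 31/2 ≈ 15.500)
U = 3*I (U = √(-9) = 3*I ≈ 3.0*I)
r(V, t) = -5 + 3*I (r(V, t) = 3*I - 5 = -5 + 3*I)
3*r(-93, f) = 3*(-5 + 3*I) = -15 + 9*I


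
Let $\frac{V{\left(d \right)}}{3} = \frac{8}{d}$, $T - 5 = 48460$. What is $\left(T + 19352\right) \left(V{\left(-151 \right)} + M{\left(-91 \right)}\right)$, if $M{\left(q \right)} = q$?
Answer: $- \frac{933501005}{151} \approx -6.1821 \cdot 10^{6}$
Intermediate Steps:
$T = 48465$ ($T = 5 + 48460 = 48465$)
$V{\left(d \right)} = \frac{24}{d}$ ($V{\left(d \right)} = 3 \frac{8}{d} = \frac{24}{d}$)
$\left(T + 19352\right) \left(V{\left(-151 \right)} + M{\left(-91 \right)}\right) = \left(48465 + 19352\right) \left(\frac{24}{-151} - 91\right) = 67817 \left(24 \left(- \frac{1}{151}\right) - 91\right) = 67817 \left(- \frac{24}{151} - 91\right) = 67817 \left(- \frac{13765}{151}\right) = - \frac{933501005}{151}$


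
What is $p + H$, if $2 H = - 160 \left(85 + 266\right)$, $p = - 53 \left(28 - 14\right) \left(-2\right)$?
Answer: $-26596$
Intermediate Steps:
$p = 1484$ ($p = \left(-53\right) 14 \left(-2\right) = \left(-742\right) \left(-2\right) = 1484$)
$H = -28080$ ($H = \frac{\left(-160\right) \left(85 + 266\right)}{2} = \frac{\left(-160\right) 351}{2} = \frac{1}{2} \left(-56160\right) = -28080$)
$p + H = 1484 - 28080 = -26596$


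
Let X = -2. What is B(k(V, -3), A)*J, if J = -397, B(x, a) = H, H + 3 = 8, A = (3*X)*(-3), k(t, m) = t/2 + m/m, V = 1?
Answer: -1985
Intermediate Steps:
k(t, m) = 1 + t/2 (k(t, m) = t*(1/2) + 1 = t/2 + 1 = 1 + t/2)
A = 18 (A = (3*(-2))*(-3) = -6*(-3) = 18)
H = 5 (H = -3 + 8 = 5)
B(x, a) = 5
B(k(V, -3), A)*J = 5*(-397) = -1985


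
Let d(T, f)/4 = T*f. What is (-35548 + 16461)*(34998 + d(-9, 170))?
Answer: -551194386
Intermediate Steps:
d(T, f) = 4*T*f (d(T, f) = 4*(T*f) = 4*T*f)
(-35548 + 16461)*(34998 + d(-9, 170)) = (-35548 + 16461)*(34998 + 4*(-9)*170) = -19087*(34998 - 6120) = -19087*28878 = -551194386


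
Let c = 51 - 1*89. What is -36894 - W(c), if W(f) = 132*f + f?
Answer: -31840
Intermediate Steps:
c = -38 (c = 51 - 89 = -38)
W(f) = 133*f
-36894 - W(c) = -36894 - 133*(-38) = -36894 - 1*(-5054) = -36894 + 5054 = -31840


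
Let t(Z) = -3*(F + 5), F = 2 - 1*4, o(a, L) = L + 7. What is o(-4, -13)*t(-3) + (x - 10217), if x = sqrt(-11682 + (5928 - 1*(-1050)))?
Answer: -10163 + 28*I*sqrt(6) ≈ -10163.0 + 68.586*I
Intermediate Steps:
x = 28*I*sqrt(6) (x = sqrt(-11682 + (5928 + 1050)) = sqrt(-11682 + 6978) = sqrt(-4704) = 28*I*sqrt(6) ≈ 68.586*I)
o(a, L) = 7 + L
F = -2 (F = 2 - 4 = -2)
t(Z) = -9 (t(Z) = -3*(-2 + 5) = -3*3 = -9)
o(-4, -13)*t(-3) + (x - 10217) = (7 - 13)*(-9) + (28*I*sqrt(6) - 10217) = -6*(-9) + (-10217 + 28*I*sqrt(6)) = 54 + (-10217 + 28*I*sqrt(6)) = -10163 + 28*I*sqrt(6)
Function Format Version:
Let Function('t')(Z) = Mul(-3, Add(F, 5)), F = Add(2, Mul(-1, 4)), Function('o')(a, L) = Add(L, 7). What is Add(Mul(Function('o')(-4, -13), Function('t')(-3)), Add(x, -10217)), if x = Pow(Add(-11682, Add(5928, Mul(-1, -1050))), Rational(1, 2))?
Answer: Add(-10163, Mul(28, I, Pow(6, Rational(1, 2)))) ≈ Add(-10163., Mul(68.586, I))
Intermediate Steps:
x = Mul(28, I, Pow(6, Rational(1, 2))) (x = Pow(Add(-11682, Add(5928, 1050)), Rational(1, 2)) = Pow(Add(-11682, 6978), Rational(1, 2)) = Pow(-4704, Rational(1, 2)) = Mul(28, I, Pow(6, Rational(1, 2))) ≈ Mul(68.586, I))
Function('o')(a, L) = Add(7, L)
F = -2 (F = Add(2, -4) = -2)
Function('t')(Z) = -9 (Function('t')(Z) = Mul(-3, Add(-2, 5)) = Mul(-3, 3) = -9)
Add(Mul(Function('o')(-4, -13), Function('t')(-3)), Add(x, -10217)) = Add(Mul(Add(7, -13), -9), Add(Mul(28, I, Pow(6, Rational(1, 2))), -10217)) = Add(Mul(-6, -9), Add(-10217, Mul(28, I, Pow(6, Rational(1, 2))))) = Add(54, Add(-10217, Mul(28, I, Pow(6, Rational(1, 2))))) = Add(-10163, Mul(28, I, Pow(6, Rational(1, 2))))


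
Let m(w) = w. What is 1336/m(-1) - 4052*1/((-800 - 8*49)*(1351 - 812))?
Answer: -214589979/160622 ≈ -1336.0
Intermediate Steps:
1336/m(-1) - 4052*1/((-800 - 8*49)*(1351 - 812)) = 1336/(-1) - 4052*1/((-800 - 8*49)*(1351 - 812)) = 1336*(-1) - 4052*1/(539*(-800 - 392)) = -1336 - 4052/((-1192*539)) = -1336 - 4052/(-642488) = -1336 - 4052*(-1/642488) = -1336 + 1013/160622 = -214589979/160622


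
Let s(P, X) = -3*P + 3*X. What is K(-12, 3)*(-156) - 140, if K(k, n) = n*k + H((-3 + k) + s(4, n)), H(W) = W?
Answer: 8284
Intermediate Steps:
K(k, n) = -15 + k + 3*n + k*n (K(k, n) = n*k + ((-3 + k) + (-3*4 + 3*n)) = k*n + ((-3 + k) + (-12 + 3*n)) = k*n + (-15 + k + 3*n) = -15 + k + 3*n + k*n)
K(-12, 3)*(-156) - 140 = (-15 - 12 + 3*3 - 12*3)*(-156) - 140 = (-15 - 12 + 9 - 36)*(-156) - 140 = -54*(-156) - 140 = 8424 - 140 = 8284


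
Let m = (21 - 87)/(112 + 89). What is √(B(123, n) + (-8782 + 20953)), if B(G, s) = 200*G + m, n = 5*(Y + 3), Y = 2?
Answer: √165063545/67 ≈ 191.76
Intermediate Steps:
m = -22/67 (m = -66/201 = -66*1/201 = -22/67 ≈ -0.32836)
n = 25 (n = 5*(2 + 3) = 5*5 = 25)
B(G, s) = -22/67 + 200*G (B(G, s) = 200*G - 22/67 = -22/67 + 200*G)
√(B(123, n) + (-8782 + 20953)) = √((-22/67 + 200*123) + (-8782 + 20953)) = √((-22/67 + 24600) + 12171) = √(1648178/67 + 12171) = √(2463635/67) = √165063545/67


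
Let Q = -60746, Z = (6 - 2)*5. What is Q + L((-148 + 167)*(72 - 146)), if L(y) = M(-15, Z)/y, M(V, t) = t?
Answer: -42704448/703 ≈ -60746.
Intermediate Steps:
Z = 20 (Z = 4*5 = 20)
L(y) = 20/y
Q + L((-148 + 167)*(72 - 146)) = -60746 + 20/(((-148 + 167)*(72 - 146))) = -60746 + 20/((19*(-74))) = -60746 + 20/(-1406) = -60746 + 20*(-1/1406) = -60746 - 10/703 = -42704448/703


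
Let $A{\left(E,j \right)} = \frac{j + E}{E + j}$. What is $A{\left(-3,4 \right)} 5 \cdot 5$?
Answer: $25$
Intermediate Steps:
$A{\left(E,j \right)} = 1$ ($A{\left(E,j \right)} = \frac{E + j}{E + j} = 1$)
$A{\left(-3,4 \right)} 5 \cdot 5 = 1 \cdot 5 \cdot 5 = 1 \cdot 25 = 25$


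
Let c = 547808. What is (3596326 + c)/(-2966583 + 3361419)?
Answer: 690689/65806 ≈ 10.496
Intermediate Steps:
(3596326 + c)/(-2966583 + 3361419) = (3596326 + 547808)/(-2966583 + 3361419) = 4144134/394836 = 4144134*(1/394836) = 690689/65806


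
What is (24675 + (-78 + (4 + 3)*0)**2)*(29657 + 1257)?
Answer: 950883726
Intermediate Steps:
(24675 + (-78 + (4 + 3)*0)**2)*(29657 + 1257) = (24675 + (-78 + 7*0)**2)*30914 = (24675 + (-78 + 0)**2)*30914 = (24675 + (-78)**2)*30914 = (24675 + 6084)*30914 = 30759*30914 = 950883726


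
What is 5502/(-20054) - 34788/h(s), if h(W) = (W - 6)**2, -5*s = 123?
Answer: -2928293353/78240681 ≈ -37.427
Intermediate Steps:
s = -123/5 (s = -1/5*123 = -123/5 ≈ -24.600)
h(W) = (-6 + W)**2
5502/(-20054) - 34788/h(s) = 5502/(-20054) - 34788/(-6 - 123/5)**2 = 5502*(-1/20054) - 34788/((-153/5)**2) = -2751/10027 - 34788/23409/25 = -2751/10027 - 34788*25/23409 = -2751/10027 - 289900/7803 = -2928293353/78240681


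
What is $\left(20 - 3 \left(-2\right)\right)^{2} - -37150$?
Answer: $37826$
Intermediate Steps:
$\left(20 - 3 \left(-2\right)\right)^{2} - -37150 = \left(20 - -6\right)^{2} + 37150 = \left(20 + 6\right)^{2} + 37150 = 26^{2} + 37150 = 676 + 37150 = 37826$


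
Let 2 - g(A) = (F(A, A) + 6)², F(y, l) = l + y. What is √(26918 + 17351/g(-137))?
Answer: √138852556510390/71822 ≈ 164.07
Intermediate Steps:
g(A) = 2 - (6 + 2*A)² (g(A) = 2 - ((A + A) + 6)² = 2 - (2*A + 6)² = 2 - (6 + 2*A)²)
√(26918 + 17351/g(-137)) = √(26918 + 17351/(2 - 4*(3 - 137)²)) = √(26918 + 17351/(2 - 4*(-134)²)) = √(26918 + 17351/(2 - 4*17956)) = √(26918 + 17351/(2 - 71824)) = √(26918 + 17351/(-71822)) = √(26918 + 17351*(-1/71822)) = √(26918 - 17351/71822) = √(1933287245/71822) = √138852556510390/71822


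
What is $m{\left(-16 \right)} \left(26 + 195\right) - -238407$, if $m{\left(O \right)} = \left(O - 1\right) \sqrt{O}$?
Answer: $238407 - 15028 i \approx 2.3841 \cdot 10^{5} - 15028.0 i$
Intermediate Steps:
$m{\left(O \right)} = \sqrt{O} \left(-1 + O\right)$ ($m{\left(O \right)} = \left(-1 + O\right) \sqrt{O} = \sqrt{O} \left(-1 + O\right)$)
$m{\left(-16 \right)} \left(26 + 195\right) - -238407 = \sqrt{-16} \left(-1 - 16\right) \left(26 + 195\right) - -238407 = 4 i \left(-17\right) 221 + 238407 = - 68 i 221 + 238407 = - 15028 i + 238407 = 238407 - 15028 i$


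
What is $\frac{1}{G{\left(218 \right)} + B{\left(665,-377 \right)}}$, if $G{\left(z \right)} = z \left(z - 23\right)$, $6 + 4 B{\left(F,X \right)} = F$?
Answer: $\frac{4}{170699} \approx 2.3433 \cdot 10^{-5}$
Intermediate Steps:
$B{\left(F,X \right)} = - \frac{3}{2} + \frac{F}{4}$
$G{\left(z \right)} = z \left(-23 + z\right)$
$\frac{1}{G{\left(218 \right)} + B{\left(665,-377 \right)}} = \frac{1}{218 \left(-23 + 218\right) + \left(- \frac{3}{2} + \frac{1}{4} \cdot 665\right)} = \frac{1}{218 \cdot 195 + \left(- \frac{3}{2} + \frac{665}{4}\right)} = \frac{1}{42510 + \frac{659}{4}} = \frac{1}{\frac{170699}{4}} = \frac{4}{170699}$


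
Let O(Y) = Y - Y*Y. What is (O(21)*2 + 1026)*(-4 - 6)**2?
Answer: 18600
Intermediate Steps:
O(Y) = Y - Y**2
(O(21)*2 + 1026)*(-4 - 6)**2 = ((21*(1 - 1*21))*2 + 1026)*(-4 - 6)**2 = ((21*(1 - 21))*2 + 1026)*(-10)**2 = ((21*(-20))*2 + 1026)*100 = (-420*2 + 1026)*100 = (-840 + 1026)*100 = 186*100 = 18600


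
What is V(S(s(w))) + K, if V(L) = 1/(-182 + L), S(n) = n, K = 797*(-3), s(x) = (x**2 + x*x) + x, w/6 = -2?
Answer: -224753/94 ≈ -2391.0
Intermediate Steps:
w = -12 (w = 6*(-2) = -12)
s(x) = x + 2*x**2 (s(x) = (x**2 + x**2) + x = 2*x**2 + x = x + 2*x**2)
K = -2391
V(S(s(w))) + K = 1/(-182 - 12*(1 + 2*(-12))) - 2391 = 1/(-182 - 12*(1 - 24)) - 2391 = 1/(-182 - 12*(-23)) - 2391 = 1/(-182 + 276) - 2391 = 1/94 - 2391 = -224753/94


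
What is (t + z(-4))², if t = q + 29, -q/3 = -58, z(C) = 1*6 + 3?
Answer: 44944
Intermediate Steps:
z(C) = 9 (z(C) = 6 + 3 = 9)
q = 174 (q = -3*(-58) = 174)
t = 203 (t = 174 + 29 = 203)
(t + z(-4))² = (203 + 9)² = 212² = 44944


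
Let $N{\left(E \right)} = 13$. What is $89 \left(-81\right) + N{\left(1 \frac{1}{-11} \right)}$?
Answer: $-7196$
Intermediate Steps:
$89 \left(-81\right) + N{\left(1 \frac{1}{-11} \right)} = 89 \left(-81\right) + 13 = -7209 + 13 = -7196$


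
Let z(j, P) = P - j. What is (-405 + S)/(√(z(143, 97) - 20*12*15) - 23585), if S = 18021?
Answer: -415473360/556255871 - 17616*I*√3646/556255871 ≈ -0.74691 - 0.0019122*I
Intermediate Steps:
(-405 + S)/(√(z(143, 97) - 20*12*15) - 23585) = (-405 + 18021)/(√((97 - 1*143) - 20*12*15) - 23585) = 17616/(√((97 - 143) - 240*15) - 23585) = 17616/(√(-46 - 3600) - 23585) = 17616/(√(-3646) - 23585) = 17616/(I*√3646 - 23585) = 17616/(-23585 + I*√3646)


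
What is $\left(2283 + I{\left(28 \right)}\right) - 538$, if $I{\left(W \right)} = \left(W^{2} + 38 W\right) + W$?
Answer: $3621$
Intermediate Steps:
$I{\left(W \right)} = W^{2} + 39 W$
$\left(2283 + I{\left(28 \right)}\right) - 538 = \left(2283 + 28 \left(39 + 28\right)\right) - 538 = \left(2283 + 28 \cdot 67\right) - 538 = \left(2283 + 1876\right) - 538 = 4159 - 538 = 3621$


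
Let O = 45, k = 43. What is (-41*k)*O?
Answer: -79335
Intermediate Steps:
(-41*k)*O = -41*43*45 = -1763*45 = -79335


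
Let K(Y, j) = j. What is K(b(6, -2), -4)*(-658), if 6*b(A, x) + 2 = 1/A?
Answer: 2632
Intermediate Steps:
b(A, x) = -⅓ + 1/(6*A)
K(b(6, -2), -4)*(-658) = -4*(-658) = 2632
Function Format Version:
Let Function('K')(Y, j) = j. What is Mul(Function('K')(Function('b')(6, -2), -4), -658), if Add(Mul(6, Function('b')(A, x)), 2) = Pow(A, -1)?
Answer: 2632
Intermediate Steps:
Function('b')(A, x) = Add(Rational(-1, 3), Mul(Rational(1, 6), Pow(A, -1)))
Mul(Function('K')(Function('b')(6, -2), -4), -658) = Mul(-4, -658) = 2632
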